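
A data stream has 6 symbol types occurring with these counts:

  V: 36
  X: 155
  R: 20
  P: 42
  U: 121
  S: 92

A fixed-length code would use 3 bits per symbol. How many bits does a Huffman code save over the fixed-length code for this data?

312

Fixed-length: 3 bits × 466 symbols = 1398 bits.
Huffman merges:
combine R(20), V(36) → 56
combine P(42), 56 → 98
combine S(92), 98 → 190
combine U(121), X(155) → 276
combine 190, 276 → 466
Huffman total = 56 + 98 + 190 + 276 + 466 = 1086 bits.
Saving = 1398 − 1086 = 312 bits.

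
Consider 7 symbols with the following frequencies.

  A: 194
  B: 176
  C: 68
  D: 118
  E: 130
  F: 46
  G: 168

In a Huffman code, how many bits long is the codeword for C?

4

Repeatedly merge the two smallest:
merge F(46) and C(68): 114
merge 114 and D(118): 232
merge E(130) and G(168): 298
merge B(176) and A(194): 370
merge 232 and 298: 530
merge 370 and 530: 900
C sits 4 levels below the root, so its codeword is 4 bits.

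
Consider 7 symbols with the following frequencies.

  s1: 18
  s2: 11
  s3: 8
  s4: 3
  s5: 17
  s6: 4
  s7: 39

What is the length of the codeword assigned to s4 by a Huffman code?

5

Huffman merges, smallest pair first:
combine s4(3), s6(4) → 7
combine 7, s3(8) → 15
combine s2(11), 15 → 26
combine s5(17), s1(18) → 35
combine 26, 35 → 61
combine s7(39), 61 → 100
The subtree containing s4 is merged 5 times, so code length = 5.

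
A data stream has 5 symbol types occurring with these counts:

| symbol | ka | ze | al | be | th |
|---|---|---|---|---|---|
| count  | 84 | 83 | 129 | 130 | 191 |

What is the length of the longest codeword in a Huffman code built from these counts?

3

Merge the two lowest-weight nodes at each step:
ze(83) + ka(84) → 167
al(129) + be(130) → 259
167 + th(191) → 358
259 + 358 → 617
Maximum depth reached is 3.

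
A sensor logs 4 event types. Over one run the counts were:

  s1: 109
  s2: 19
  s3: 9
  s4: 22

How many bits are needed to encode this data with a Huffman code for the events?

237

Merge the two smallest weights repeatedly:
combine s3(9), s2(19) → 28
combine s4(22), 28 → 50
combine 50, s1(109) → 159
Total encoded bits = sum of merged weights = 28 + 50 + 159 = 237.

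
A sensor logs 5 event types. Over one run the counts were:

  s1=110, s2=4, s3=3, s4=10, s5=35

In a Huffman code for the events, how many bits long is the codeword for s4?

Repeatedly merge the two smallest:
combine s3(3), s2(4) → 7
combine 7, s4(10) → 17
combine 17, s5(35) → 52
combine 52, s1(110) → 162
The subtree containing s4 is merged 3 times, so code length = 3.

3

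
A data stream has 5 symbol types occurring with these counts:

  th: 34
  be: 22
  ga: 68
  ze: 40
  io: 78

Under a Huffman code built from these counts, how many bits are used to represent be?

3

Repeatedly merge the two smallest:
merge be(22) and th(34): 56
merge ze(40) and 56: 96
merge ga(68) and io(78): 146
merge 96 and 146: 242
The subtree containing be is merged 3 times, so code length = 3.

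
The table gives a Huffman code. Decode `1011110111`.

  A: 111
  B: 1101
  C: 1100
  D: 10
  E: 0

DADA

Read left to right; each codeword is recognised as soon as it completes (prefix code):
  10→D | 111→A | 10→D | 111→A
Decoded message: DADA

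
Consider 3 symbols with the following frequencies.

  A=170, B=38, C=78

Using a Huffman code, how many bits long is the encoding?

Merge the two smallest weights repeatedly:
combine B(38), C(78) → 116
combine 116, A(170) → 286
Each symbol's bit-cost is frequency × depth; summing gives 402 bits (equivalently 116 + 286).

402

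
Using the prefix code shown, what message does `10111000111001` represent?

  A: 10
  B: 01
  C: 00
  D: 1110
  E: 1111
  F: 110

Read left to right; each codeword is recognised as soon as it completes (prefix code):
  10→A | 1110→D | 00→C | 1110→D | 01→B
Decoded message: ADCDB

ADCDB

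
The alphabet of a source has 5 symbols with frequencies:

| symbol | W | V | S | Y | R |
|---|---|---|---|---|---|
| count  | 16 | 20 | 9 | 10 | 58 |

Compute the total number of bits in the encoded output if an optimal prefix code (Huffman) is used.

Greedily combine the two least-frequent nodes:
merge S(9) and Y(10): 19
merge W(16) and 19: 35
merge V(20) and 35: 55
merge 55 and R(58): 113
Each symbol's bit-cost is frequency × depth; summing gives 222 bits (equivalently 19 + 35 + 55 + 113).

222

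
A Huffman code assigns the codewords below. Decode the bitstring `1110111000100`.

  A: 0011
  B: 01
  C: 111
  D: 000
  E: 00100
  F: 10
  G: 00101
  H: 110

CBHE

Read left to right; each codeword is recognised as soon as it completes (prefix code):
  111→C | 01→B | 110→H | 00100→E
Decoded message: CBHE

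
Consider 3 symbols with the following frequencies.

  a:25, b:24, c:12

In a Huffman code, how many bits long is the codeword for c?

2

Huffman merges, smallest pair first:
c(12) + b(24) → 36
a(25) + 36 → 61
c's leaf is at depth 2, giving a 2-bit codeword.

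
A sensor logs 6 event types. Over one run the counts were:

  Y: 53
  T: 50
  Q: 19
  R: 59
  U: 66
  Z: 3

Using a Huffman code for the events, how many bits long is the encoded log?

594

Build the Huffman tree bottom-up:
merge Z(3) and Q(19): 22
merge 22 and T(50): 72
merge Y(53) and R(59): 112
merge U(66) and 72: 138
merge 112 and 138: 250
Each symbol's bit-cost is frequency × depth; summing gives 594 bits (equivalently 22 + 72 + 112 + 138 + 250).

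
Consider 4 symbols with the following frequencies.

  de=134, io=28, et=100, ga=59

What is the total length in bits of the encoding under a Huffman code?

Merge the two smallest weights repeatedly:
io(28) + ga(59) → 87
87 + et(100) → 187
de(134) + 187 → 321
The encoded length is the sum of every internal node's weight: 87 + 187 + 321 = 595 bits.

595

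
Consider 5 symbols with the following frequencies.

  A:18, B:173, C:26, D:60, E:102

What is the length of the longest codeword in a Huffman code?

Merge the two lowest-weight nodes at each step:
merge A(18) and C(26): 44
merge 44 and D(60): 104
merge E(102) and 104: 206
merge B(173) and 206: 379
The rarest symbols sit at the bottom; the longest codeword is 4 bits.

4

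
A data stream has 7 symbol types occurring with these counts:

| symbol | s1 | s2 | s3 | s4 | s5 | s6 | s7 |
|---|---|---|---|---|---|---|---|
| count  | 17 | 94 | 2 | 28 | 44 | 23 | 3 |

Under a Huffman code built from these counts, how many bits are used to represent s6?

3

Repeatedly merge the two smallest:
merge s3(2) and s7(3): 5
merge 5 and s1(17): 22
merge 22 and s6(23): 45
merge s4(28) and s5(44): 72
merge 45 and 72: 117
merge s2(94) and 117: 211
The subtree containing s6 is merged 3 times, so code length = 3.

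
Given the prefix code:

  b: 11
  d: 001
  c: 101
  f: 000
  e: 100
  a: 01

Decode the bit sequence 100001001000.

eddf

Read left to right; each codeword is recognised as soon as it completes (prefix code):
  100→e | 001→d | 001→d | 000→f
Decoded message: eddf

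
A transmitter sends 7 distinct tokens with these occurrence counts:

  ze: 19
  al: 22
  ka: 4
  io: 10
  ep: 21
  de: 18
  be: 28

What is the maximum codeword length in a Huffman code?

Merge the two lowest-weight nodes at each step:
combine ka(4), io(10) → 14
combine 14, de(18) → 32
combine ze(19), ep(21) → 40
combine al(22), be(28) → 50
combine 32, 40 → 72
combine 50, 72 → 122
Maximum depth reached is 4.

4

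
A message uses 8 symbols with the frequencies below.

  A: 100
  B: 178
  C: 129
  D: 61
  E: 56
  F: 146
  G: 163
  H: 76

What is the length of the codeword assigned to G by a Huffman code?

Repeatedly merge the two smallest:
E(56) + D(61) → 117
H(76) + A(100) → 176
117 + C(129) → 246
F(146) + G(163) → 309
176 + B(178) → 354
246 + 309 → 555
354 + 555 → 909
G's leaf is at depth 3, giving a 3-bit codeword.

3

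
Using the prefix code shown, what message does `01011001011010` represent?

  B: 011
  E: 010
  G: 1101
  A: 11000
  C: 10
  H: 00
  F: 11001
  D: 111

EFBE

Read left to right; each codeword is recognised as soon as it completes (prefix code):
  010→E | 11001→F | 011→B | 010→E
Decoded message: EFBE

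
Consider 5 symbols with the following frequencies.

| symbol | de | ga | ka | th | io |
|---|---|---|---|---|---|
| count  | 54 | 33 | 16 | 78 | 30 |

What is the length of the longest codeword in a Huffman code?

3

Merge the two lowest-weight nodes at each step:
ka(16) + io(30) → 46
ga(33) + 46 → 79
de(54) + th(78) → 132
79 + 132 → 211
The rarest symbols sit at the bottom; the longest codeword is 3 bits.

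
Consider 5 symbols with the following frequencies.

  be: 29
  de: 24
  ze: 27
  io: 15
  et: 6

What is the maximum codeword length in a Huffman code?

3

Merge the two lowest-weight nodes at each step:
et(6) + io(15) → 21
21 + de(24) → 45
ze(27) + be(29) → 56
45 + 56 → 101
The first pair merged (et, io) ends up deepest, at depth 3.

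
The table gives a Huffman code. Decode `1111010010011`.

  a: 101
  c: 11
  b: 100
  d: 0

ccdbbc

Read left to right; each codeword is recognised as soon as it completes (prefix code):
  11→c | 11→c | 0→d | 100→b | 100→b | 11→c
Decoded message: ccdbbc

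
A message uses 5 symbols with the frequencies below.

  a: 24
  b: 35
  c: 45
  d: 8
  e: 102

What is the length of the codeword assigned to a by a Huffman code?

4

Build the tree from the bottom:
d(8) + a(24) → 32
32 + b(35) → 67
c(45) + 67 → 112
e(102) + 112 → 214
a's leaf is at depth 4, giving a 4-bit codeword.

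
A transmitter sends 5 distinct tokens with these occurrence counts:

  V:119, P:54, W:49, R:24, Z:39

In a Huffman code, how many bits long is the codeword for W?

3

Huffman merges, smallest pair first:
merge R(24) and Z(39): 63
merge W(49) and P(54): 103
merge 63 and 103: 166
merge V(119) and 166: 285
W sits 3 levels below the root, so its codeword is 3 bits.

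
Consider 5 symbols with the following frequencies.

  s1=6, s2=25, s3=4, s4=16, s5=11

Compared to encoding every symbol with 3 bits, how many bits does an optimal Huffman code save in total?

Fixed-length: 3 bits × 62 symbols = 186 bits.
Huffman merges:
merge s3(4) and s1(6): 10
merge 10 and s5(11): 21
merge s4(16) and 21: 37
merge s2(25) and 37: 62
Huffman total = 10 + 21 + 37 + 62 = 130 bits.
Saving = 186 − 130 = 56 bits.

56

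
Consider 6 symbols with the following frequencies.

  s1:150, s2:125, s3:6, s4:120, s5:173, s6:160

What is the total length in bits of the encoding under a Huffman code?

1845

Merge the two smallest weights repeatedly:
s3(6) + s4(120) → 126
s2(125) + 126 → 251
s1(150) + s6(160) → 310
s5(173) + 251 → 424
310 + 424 → 734
Each symbol's bit-cost is frequency × depth; summing gives 1845 bits (equivalently 126 + 251 + 310 + 424 + 734).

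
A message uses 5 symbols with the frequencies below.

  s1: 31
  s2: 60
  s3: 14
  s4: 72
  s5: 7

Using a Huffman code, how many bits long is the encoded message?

Build the Huffman tree bottom-up:
merge s5(7) and s3(14): 21
merge 21 and s1(31): 52
merge 52 and s2(60): 112
merge s4(72) and 112: 184
The encoded length is the sum of every internal node's weight: 21 + 52 + 112 + 184 = 369 bits.

369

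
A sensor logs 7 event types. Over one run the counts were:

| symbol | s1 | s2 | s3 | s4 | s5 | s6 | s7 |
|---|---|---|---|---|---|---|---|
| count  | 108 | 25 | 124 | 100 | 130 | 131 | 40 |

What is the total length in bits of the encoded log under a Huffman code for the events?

1778

Merge the two smallest weights repeatedly:
s2(25) + s7(40) → 65
65 + s4(100) → 165
s1(108) + s3(124) → 232
s5(130) + s6(131) → 261
165 + 232 → 397
261 + 397 → 658
The encoded length is the sum of every internal node's weight: 65 + 165 + 232 + 261 + 397 + 658 = 1778 bits.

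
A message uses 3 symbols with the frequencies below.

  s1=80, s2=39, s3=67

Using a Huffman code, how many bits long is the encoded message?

Build the Huffman tree bottom-up:
s2(39) + s3(67) → 106
s1(80) + 106 → 186
The encoded length is the sum of every internal node's weight: 106 + 186 = 292 bits.

292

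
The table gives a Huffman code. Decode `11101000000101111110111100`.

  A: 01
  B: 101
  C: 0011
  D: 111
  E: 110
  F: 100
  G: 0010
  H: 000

DAHHBDEDF

Read left to right; each codeword is recognised as soon as it completes (prefix code):
  111→D | 01→A | 000→H | 000→H | 101→B | 111→D | 110→E | 111→D | 100→F
Decoded message: DAHHBDEDF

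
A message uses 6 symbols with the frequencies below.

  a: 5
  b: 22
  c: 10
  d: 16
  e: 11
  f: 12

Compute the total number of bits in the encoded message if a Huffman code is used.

Merge the two smallest weights repeatedly:
a(5) + c(10) → 15
e(11) + f(12) → 23
15 + d(16) → 31
b(22) + 23 → 45
31 + 45 → 76
Total encoded bits = sum of merged weights = 15 + 23 + 31 + 45 + 76 = 190.

190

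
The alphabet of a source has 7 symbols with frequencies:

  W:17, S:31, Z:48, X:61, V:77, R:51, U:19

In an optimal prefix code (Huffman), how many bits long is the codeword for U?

Build the tree from the bottom:
W(17) + U(19) → 36
S(31) + 36 → 67
Z(48) + R(51) → 99
X(61) + 67 → 128
V(77) + 99 → 176
128 + 176 → 304
U's leaf is at depth 4, giving a 4-bit codeword.

4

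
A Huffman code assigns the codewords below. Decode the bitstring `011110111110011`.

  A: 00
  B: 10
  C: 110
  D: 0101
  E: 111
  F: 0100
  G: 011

Read left to right; each codeword is recognised as soon as it completes (prefix code):
  011→G | 110→C | 111→E | 110→C | 011→G
Decoded message: GCECG

GCECG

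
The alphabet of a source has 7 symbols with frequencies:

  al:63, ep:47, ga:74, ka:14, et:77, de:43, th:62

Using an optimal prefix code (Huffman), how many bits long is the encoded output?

Greedily combine the two least-frequent nodes:
ka(14) + de(43) → 57
ep(47) + 57 → 104
th(62) + al(63) → 125
ga(74) + et(77) → 151
104 + 125 → 229
151 + 229 → 380
Each symbol's bit-cost is frequency × depth; summing gives 1046 bits (equivalently 57 + 104 + 125 + 151 + 229 + 380).

1046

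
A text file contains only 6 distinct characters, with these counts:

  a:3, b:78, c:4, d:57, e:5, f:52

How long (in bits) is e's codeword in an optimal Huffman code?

Repeatedly merge the two smallest:
a(3) + c(4) → 7
e(5) + 7 → 12
12 + f(52) → 64
d(57) + 64 → 121
b(78) + 121 → 199
e sits 4 levels below the root, so its codeword is 4 bits.

4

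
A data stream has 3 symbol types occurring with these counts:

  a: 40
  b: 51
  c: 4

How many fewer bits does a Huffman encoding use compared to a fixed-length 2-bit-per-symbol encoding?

51

Fixed-length: 2 bits × 95 symbols = 190 bits.
Huffman merges:
combine c(4), a(40) → 44
combine 44, b(51) → 95
Huffman total = 44 + 95 = 139 bits.
Saving = 190 − 139 = 51 bits.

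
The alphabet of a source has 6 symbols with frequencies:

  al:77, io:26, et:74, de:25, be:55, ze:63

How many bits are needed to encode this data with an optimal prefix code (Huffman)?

797

Merge the two smallest weights repeatedly:
merge de(25) and io(26): 51
merge 51 and be(55): 106
merge ze(63) and et(74): 137
merge al(77) and 106: 183
merge 137 and 183: 320
Total encoded bits = sum of merged weights = 51 + 106 + 137 + 183 + 320 = 797.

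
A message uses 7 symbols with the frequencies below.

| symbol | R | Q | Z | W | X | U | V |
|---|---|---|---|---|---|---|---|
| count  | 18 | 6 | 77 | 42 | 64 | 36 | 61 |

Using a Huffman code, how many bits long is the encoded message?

Merge the two smallest weights repeatedly:
merge Q(6) and R(18): 24
merge 24 and U(36): 60
merge W(42) and 60: 102
merge V(61) and X(64): 125
merge Z(77) and 102: 179
merge 125 and 179: 304
The encoded length is the sum of every internal node's weight: 24 + 60 + 102 + 125 + 179 + 304 = 794 bits.

794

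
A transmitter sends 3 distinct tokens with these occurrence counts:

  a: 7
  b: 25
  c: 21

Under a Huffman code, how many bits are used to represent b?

Repeatedly merge the two smallest:
a(7) + c(21) → 28
b(25) + 28 → 53
b is merged only at the final step, so code length = 1.

1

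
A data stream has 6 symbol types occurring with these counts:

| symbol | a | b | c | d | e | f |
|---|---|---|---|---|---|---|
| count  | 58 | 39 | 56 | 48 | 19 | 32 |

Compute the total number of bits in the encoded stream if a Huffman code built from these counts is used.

Merge the two smallest weights repeatedly:
e(19) + f(32) → 51
b(39) + d(48) → 87
51 + c(56) → 107
a(58) + 87 → 145
107 + 145 → 252
Each symbol's bit-cost is frequency × depth; summing gives 642 bits (equivalently 51 + 87 + 107 + 145 + 252).

642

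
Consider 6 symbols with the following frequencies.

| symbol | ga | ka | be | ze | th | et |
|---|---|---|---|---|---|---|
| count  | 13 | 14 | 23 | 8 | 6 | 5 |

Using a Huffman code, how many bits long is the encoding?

168

Merge the two smallest weights repeatedly:
merge et(5) and th(6): 11
merge ze(8) and 11: 19
merge ga(13) and ka(14): 27
merge 19 and be(23): 42
merge 27 and 42: 69
Total encoded bits = sum of merged weights = 11 + 19 + 27 + 42 + 69 = 168.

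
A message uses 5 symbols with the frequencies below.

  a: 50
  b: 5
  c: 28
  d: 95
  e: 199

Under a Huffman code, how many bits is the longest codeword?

4

Merge the two lowest-weight nodes at each step:
merge b(5) and c(28): 33
merge 33 and a(50): 83
merge 83 and d(95): 178
merge 178 and e(199): 377
The first pair merged (b, c) ends up deepest, at depth 4.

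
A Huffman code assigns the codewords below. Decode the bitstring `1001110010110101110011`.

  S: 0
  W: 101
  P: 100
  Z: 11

Read left to right; each codeword is recognised as soon as it completes (prefix code):
  100→P | 11→Z | 100→P | 101→W | 101→W | 0→S | 11→Z | 100→P | 11→Z
Decoded message: PZPWWSZPZ

PZPWWSZPZ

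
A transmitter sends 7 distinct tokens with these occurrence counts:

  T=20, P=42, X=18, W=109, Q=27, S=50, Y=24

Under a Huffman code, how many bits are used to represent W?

1

Build the tree from the bottom:
combine X(18), T(20) → 38
combine Y(24), Q(27) → 51
combine 38, P(42) → 80
combine S(50), 51 → 101
combine 80, 101 → 181
combine W(109), 181 → 290
W sits one level below the root: a 1-bit codeword.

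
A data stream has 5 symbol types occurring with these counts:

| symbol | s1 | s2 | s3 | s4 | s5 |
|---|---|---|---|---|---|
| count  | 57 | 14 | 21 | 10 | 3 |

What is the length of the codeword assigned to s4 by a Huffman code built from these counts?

4

Huffman merges, smallest pair first:
combine s5(3), s4(10) → 13
combine 13, s2(14) → 27
combine s3(21), 27 → 48
combine 48, s1(57) → 105
s4's leaf is at depth 4, giving a 4-bit codeword.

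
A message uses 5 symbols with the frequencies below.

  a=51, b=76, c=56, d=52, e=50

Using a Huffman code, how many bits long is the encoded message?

671

Build the Huffman tree bottom-up:
e(50) + a(51) → 101
d(52) + c(56) → 108
b(76) + 101 → 177
108 + 177 → 285
Total encoded bits = sum of merged weights = 101 + 108 + 177 + 285 = 671.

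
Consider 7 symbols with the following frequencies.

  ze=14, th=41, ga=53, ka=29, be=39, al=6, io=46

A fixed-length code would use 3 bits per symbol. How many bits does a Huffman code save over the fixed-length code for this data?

Fixed-length: 3 bits × 228 symbols = 684 bits.
Huffman merges:
merge al(6) and ze(14): 20
merge 20 and ka(29): 49
merge be(39) and th(41): 80
merge io(46) and 49: 95
merge ga(53) and 80: 133
merge 95 and 133: 228
Huffman total = 20 + 49 + 80 + 95 + 133 + 228 = 605 bits.
Saving = 684 − 605 = 79 bits.

79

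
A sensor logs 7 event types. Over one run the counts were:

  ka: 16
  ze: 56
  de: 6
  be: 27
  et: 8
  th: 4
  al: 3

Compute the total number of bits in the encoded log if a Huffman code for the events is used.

262

Greedily combine the two least-frequent nodes:
al(3) + th(4) → 7
de(6) + 7 → 13
et(8) + 13 → 21
ka(16) + 21 → 37
be(27) + 37 → 64
ze(56) + 64 → 120
Each symbol's bit-cost is frequency × depth; summing gives 262 bits (equivalently 7 + 13 + 21 + 37 + 64 + 120).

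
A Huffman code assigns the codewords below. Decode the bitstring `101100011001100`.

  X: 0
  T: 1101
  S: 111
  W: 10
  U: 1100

Read left to right; each codeword is recognised as soon as it completes (prefix code):
  10→W | 1100→U | 0→X | 1100→U | 1100→U
Decoded message: WUXUU

WUXUU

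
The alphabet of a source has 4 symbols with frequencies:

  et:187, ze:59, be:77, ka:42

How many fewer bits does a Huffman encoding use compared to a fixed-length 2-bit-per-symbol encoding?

86

Fixed-length: 2 bits × 365 symbols = 730 bits.
Huffman merges:
merge ka(42) and ze(59): 101
merge be(77) and 101: 178
merge 178 and et(187): 365
Huffman total = 101 + 178 + 365 = 644 bits.
Saving = 730 − 644 = 86 bits.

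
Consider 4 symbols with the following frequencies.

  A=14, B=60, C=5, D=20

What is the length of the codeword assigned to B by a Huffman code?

Huffman merges, smallest pair first:
C(5) + A(14) → 19
19 + D(20) → 39
39 + B(60) → 99
B is a child of the root — depth 1, so its codeword is a single bit.

1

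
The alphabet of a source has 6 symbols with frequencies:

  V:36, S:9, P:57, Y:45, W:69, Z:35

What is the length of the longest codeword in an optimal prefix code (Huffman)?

4

Merge the two lowest-weight nodes at each step:
combine S(9), Z(35) → 44
combine V(36), 44 → 80
combine Y(45), P(57) → 102
combine W(69), 80 → 149
combine 102, 149 → 251
The first pair merged (S, Z) ends up deepest, at depth 4.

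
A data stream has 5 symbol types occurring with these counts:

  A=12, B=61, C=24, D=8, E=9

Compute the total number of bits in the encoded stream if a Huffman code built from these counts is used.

213

Greedily combine the two least-frequent nodes:
combine D(8), E(9) → 17
combine A(12), 17 → 29
combine C(24), 29 → 53
combine 53, B(61) → 114
Total encoded bits = sum of merged weights = 17 + 29 + 53 + 114 = 213.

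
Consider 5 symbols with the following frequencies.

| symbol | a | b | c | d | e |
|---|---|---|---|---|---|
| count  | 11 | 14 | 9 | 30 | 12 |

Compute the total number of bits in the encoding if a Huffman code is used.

Greedily combine the two least-frequent nodes:
combine c(9), a(11) → 20
combine e(12), b(14) → 26
combine 20, 26 → 46
combine d(30), 46 → 76
Total encoded bits = sum of merged weights = 20 + 26 + 46 + 76 = 168.

168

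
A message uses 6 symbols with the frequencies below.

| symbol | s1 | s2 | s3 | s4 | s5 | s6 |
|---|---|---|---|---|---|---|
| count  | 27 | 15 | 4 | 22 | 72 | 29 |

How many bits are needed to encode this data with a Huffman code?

Greedily combine the two least-frequent nodes:
merge s3(4) and s2(15): 19
merge 19 and s4(22): 41
merge s1(27) and s6(29): 56
merge 41 and 56: 97
merge s5(72) and 97: 169
Each symbol's bit-cost is frequency × depth; summing gives 382 bits (equivalently 19 + 41 + 56 + 97 + 169).

382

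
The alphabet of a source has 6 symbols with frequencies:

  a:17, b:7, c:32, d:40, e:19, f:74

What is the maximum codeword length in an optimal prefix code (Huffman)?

4

Merge the two lowest-weight nodes at each step:
merge b(7) and a(17): 24
merge e(19) and 24: 43
merge c(32) and d(40): 72
merge 43 and 72: 115
merge f(74) and 115: 189
The first pair merged (b, a) ends up deepest, at depth 4.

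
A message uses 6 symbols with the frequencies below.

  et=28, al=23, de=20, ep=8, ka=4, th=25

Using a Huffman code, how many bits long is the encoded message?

Greedily combine the two least-frequent nodes:
ka(4) + ep(8) → 12
12 + de(20) → 32
al(23) + th(25) → 48
et(28) + 32 → 60
48 + 60 → 108
The encoded length is the sum of every internal node's weight: 12 + 32 + 48 + 60 + 108 = 260 bits.

260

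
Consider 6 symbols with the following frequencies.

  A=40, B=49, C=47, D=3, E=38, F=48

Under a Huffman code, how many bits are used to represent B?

Repeatedly merge the two smallest:
merge D(3) and E(38): 41
merge A(40) and 41: 81
merge C(47) and F(48): 95
merge B(49) and 81: 130
merge 95 and 130: 225
The subtree containing B is merged 2 times, so code length = 2.

2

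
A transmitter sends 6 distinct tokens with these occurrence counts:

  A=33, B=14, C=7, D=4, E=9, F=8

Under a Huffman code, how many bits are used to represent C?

Build the tree from the bottom:
D(4) + C(7) → 11
F(8) + E(9) → 17
11 + B(14) → 25
17 + 25 → 42
A(33) + 42 → 75
C sits 4 levels below the root, so its codeword is 4 bits.

4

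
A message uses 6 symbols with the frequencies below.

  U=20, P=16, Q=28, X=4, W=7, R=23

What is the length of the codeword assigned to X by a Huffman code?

4

Huffman merges, smallest pair first:
X(4) + W(7) → 11
11 + P(16) → 27
U(20) + R(23) → 43
27 + Q(28) → 55
43 + 55 → 98
The subtree containing X is merged 4 times, so code length = 4.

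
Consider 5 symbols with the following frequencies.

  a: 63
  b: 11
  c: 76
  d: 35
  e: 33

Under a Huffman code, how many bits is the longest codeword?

Merge the two lowest-weight nodes at each step:
merge b(11) and e(33): 44
merge d(35) and 44: 79
merge a(63) and c(76): 139
merge 79 and 139: 218
The first pair merged (b, e) ends up deepest, at depth 3.

3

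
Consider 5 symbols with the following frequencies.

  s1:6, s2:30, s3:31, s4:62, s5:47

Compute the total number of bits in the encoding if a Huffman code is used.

Build the Huffman tree bottom-up:
s1(6) + s2(30) → 36
s3(31) + 36 → 67
s5(47) + s4(62) → 109
67 + 109 → 176
The encoded length is the sum of every internal node's weight: 36 + 67 + 109 + 176 = 388 bits.

388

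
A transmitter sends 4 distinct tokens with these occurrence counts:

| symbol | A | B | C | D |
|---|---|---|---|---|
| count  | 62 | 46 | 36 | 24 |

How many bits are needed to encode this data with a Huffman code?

334

Greedily combine the two least-frequent nodes:
D(24) + C(36) → 60
B(46) + 60 → 106
A(62) + 106 → 168
Each symbol's bit-cost is frequency × depth; summing gives 334 bits (equivalently 60 + 106 + 168).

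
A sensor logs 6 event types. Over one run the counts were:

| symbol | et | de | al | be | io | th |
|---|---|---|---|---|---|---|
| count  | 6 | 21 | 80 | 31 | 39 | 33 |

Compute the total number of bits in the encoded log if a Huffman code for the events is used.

497

Greedily combine the two least-frequent nodes:
et(6) + de(21) → 27
27 + be(31) → 58
th(33) + io(39) → 72
58 + 72 → 130
al(80) + 130 → 210
Each symbol's bit-cost is frequency × depth; summing gives 497 bits (equivalently 27 + 58 + 72 + 130 + 210).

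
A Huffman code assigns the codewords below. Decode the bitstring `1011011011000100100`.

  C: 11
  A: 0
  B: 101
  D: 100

Read left to right; each codeword is recognised as soon as it completes (prefix code):
  101→B | 101→B | 101→B | 100→D | 0→A | 100→D | 100→D
Decoded message: BBBDADD

BBBDADD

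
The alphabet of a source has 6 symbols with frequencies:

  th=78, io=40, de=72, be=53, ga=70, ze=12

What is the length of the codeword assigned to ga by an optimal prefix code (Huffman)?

Huffman merges, smallest pair first:
ze(12) + io(40) → 52
52 + be(53) → 105
ga(70) + de(72) → 142
th(78) + 105 → 183
142 + 183 → 325
ga sits 2 levels below the root, so its codeword is 2 bits.

2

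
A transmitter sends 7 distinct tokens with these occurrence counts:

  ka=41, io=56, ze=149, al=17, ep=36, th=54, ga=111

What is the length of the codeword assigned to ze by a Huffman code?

2

Build the tree from the bottom:
al(17) + ep(36) → 53
ka(41) + 53 → 94
th(54) + io(56) → 110
94 + 110 → 204
ga(111) + ze(149) → 260
204 + 260 → 464
The subtree containing ze is merged 2 times, so code length = 2.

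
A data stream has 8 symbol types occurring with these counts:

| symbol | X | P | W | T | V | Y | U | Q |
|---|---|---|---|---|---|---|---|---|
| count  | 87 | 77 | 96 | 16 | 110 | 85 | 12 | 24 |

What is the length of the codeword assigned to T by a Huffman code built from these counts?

5

Repeatedly merge the two smallest:
combine U(12), T(16) → 28
combine Q(24), 28 → 52
combine 52, P(77) → 129
combine Y(85), X(87) → 172
combine W(96), V(110) → 206
combine 129, 172 → 301
combine 206, 301 → 507
The subtree containing T is merged 5 times, so code length = 5.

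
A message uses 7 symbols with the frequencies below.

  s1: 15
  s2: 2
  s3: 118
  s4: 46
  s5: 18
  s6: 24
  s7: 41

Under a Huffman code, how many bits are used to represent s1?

Repeatedly merge the two smallest:
combine s2(2), s1(15) → 17
combine 17, s5(18) → 35
combine s6(24), 35 → 59
combine s7(41), s4(46) → 87
combine 59, 87 → 146
combine s3(118), 146 → 264
s1 sits 5 levels below the root, so its codeword is 5 bits.

5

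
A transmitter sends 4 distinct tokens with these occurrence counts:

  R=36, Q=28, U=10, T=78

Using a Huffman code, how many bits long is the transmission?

264

Merge the two smallest weights repeatedly:
U(10) + Q(28) → 38
R(36) + 38 → 74
74 + T(78) → 152
Total encoded bits = sum of merged weights = 38 + 74 + 152 = 264.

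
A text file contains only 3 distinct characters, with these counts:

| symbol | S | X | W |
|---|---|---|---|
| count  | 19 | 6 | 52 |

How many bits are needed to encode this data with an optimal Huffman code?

102

Build the Huffman tree bottom-up:
X(6) + S(19) → 25
25 + W(52) → 77
Each symbol's bit-cost is frequency × depth; summing gives 102 bits (equivalently 25 + 77).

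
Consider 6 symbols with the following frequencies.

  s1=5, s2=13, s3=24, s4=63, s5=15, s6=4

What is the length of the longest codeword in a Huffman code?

5

Merge the two lowest-weight nodes at each step:
combine s6(4), s1(5) → 9
combine 9, s2(13) → 22
combine s5(15), 22 → 37
combine s3(24), 37 → 61
combine 61, s4(63) → 124
The first pair merged (s6, s1) ends up deepest, at depth 5.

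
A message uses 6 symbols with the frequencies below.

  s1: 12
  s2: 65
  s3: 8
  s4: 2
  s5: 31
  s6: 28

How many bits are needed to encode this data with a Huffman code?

309

Build the Huffman tree bottom-up:
combine s4(2), s3(8) → 10
combine 10, s1(12) → 22
combine 22, s6(28) → 50
combine s5(31), 50 → 81
combine s2(65), 81 → 146
Total encoded bits = sum of merged weights = 10 + 22 + 50 + 81 + 146 = 309.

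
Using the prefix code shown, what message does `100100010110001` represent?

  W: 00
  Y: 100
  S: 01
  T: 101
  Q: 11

Read left to right; each codeword is recognised as soon as it completes (prefix code):
  100→Y | 100→Y | 01→S | 01→S | 100→Y | 01→S
Decoded message: YYSSYS

YYSSYS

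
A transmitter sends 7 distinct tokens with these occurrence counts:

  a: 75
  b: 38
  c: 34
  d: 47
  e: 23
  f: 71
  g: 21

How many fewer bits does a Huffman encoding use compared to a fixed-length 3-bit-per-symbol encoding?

102

Fixed-length: 3 bits × 309 symbols = 927 bits.
Huffman merges:
merge g(21) and e(23): 44
merge c(34) and b(38): 72
merge 44 and d(47): 91
merge f(71) and 72: 143
merge a(75) and 91: 166
merge 143 and 166: 309
Huffman total = 44 + 72 + 91 + 143 + 166 + 309 = 825 bits.
Saving = 927 − 825 = 102 bits.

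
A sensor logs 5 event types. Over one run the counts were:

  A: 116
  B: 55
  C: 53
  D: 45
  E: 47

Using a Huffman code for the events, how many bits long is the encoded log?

Merge the two smallest weights repeatedly:
D(45) + E(47) → 92
C(53) + B(55) → 108
92 + 108 → 200
A(116) + 200 → 316
Each symbol's bit-cost is frequency × depth; summing gives 716 bits (equivalently 92 + 108 + 200 + 316).

716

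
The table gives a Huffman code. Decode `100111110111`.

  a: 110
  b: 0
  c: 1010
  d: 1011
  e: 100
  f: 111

efaf

Read left to right; each codeword is recognised as soon as it completes (prefix code):
  100→e | 111→f | 110→a | 111→f
Decoded message: efaf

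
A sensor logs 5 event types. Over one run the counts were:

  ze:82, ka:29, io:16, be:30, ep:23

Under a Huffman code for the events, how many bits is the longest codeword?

3

Merge the two lowest-weight nodes at each step:
combine io(16), ep(23) → 39
combine ka(29), be(30) → 59
combine 39, 59 → 98
combine ze(82), 98 → 180
Maximum depth reached is 3.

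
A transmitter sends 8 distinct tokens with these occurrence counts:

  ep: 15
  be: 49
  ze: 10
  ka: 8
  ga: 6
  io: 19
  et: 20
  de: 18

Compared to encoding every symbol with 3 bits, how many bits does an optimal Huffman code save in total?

Fixed-length: 3 bits × 145 symbols = 435 bits.
Huffman merges:
merge ga(6) and ka(8): 14
merge ze(10) and 14: 24
merge ep(15) and de(18): 33
merge io(19) and et(20): 39
merge 24 and 33: 57
merge 39 and be(49): 88
merge 57 and 88: 145
Huffman total = 14 + 24 + 33 + 39 + 57 + 88 + 145 = 400 bits.
Saving = 435 − 400 = 35 bits.

35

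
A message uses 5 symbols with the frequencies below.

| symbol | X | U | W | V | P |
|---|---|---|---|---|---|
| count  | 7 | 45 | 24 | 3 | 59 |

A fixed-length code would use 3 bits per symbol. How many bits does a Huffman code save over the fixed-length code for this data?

153

Fixed-length: 3 bits × 138 symbols = 414 bits.
Huffman merges:
combine V(3), X(7) → 10
combine 10, W(24) → 34
combine 34, U(45) → 79
combine P(59), 79 → 138
Huffman total = 10 + 34 + 79 + 138 = 261 bits.
Saving = 414 − 261 = 153 bits.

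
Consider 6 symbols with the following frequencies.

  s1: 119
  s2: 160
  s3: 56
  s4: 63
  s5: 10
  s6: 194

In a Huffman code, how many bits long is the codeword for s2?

Build the tree from the bottom:
combine s5(10), s3(56) → 66
combine s4(63), 66 → 129
combine s1(119), 129 → 248
combine s2(160), s6(194) → 354
combine 248, 354 → 602
The subtree containing s2 is merged 2 times, so code length = 2.

2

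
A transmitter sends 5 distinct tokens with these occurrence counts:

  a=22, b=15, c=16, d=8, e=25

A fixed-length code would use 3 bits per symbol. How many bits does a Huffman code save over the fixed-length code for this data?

Fixed-length: 3 bits × 86 symbols = 258 bits.
Huffman merges:
d(8) + b(15) → 23
c(16) + a(22) → 38
23 + e(25) → 48
38 + 48 → 86
Huffman total = 23 + 38 + 48 + 86 = 195 bits.
Saving = 258 − 195 = 63 bits.

63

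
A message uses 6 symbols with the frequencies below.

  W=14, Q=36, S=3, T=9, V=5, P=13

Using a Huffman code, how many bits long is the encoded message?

Build the Huffman tree bottom-up:
S(3) + V(5) → 8
8 + T(9) → 17
P(13) + W(14) → 27
17 + 27 → 44
Q(36) + 44 → 80
The encoded length is the sum of every internal node's weight: 8 + 17 + 27 + 44 + 80 = 176 bits.

176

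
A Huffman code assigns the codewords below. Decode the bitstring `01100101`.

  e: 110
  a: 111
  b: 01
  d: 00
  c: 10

Read left to right; each codeword is recognised as soon as it completes (prefix code):
  01→b | 10→c | 01→b | 01→b
Decoded message: bcbb

bcbb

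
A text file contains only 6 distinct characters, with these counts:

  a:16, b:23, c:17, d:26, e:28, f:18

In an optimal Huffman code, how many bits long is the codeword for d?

2

Build the tree from the bottom:
merge a(16) and c(17): 33
merge f(18) and b(23): 41
merge d(26) and e(28): 54
merge 33 and 41: 74
merge 54 and 74: 128
d's leaf is at depth 2, giving a 2-bit codeword.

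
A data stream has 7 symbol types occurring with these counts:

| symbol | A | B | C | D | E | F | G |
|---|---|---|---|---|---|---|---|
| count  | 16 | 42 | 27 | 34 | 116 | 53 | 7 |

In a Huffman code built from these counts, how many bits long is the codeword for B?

Build the tree from the bottom:
combine G(7), A(16) → 23
combine 23, C(27) → 50
combine D(34), B(42) → 76
combine 50, F(53) → 103
combine 76, 103 → 179
combine E(116), 179 → 295
B sits 3 levels below the root, so its codeword is 3 bits.

3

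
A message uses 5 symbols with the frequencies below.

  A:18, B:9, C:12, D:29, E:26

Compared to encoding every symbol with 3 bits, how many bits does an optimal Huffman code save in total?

Fixed-length: 3 bits × 94 symbols = 282 bits.
Huffman merges:
B(9) + C(12) → 21
A(18) + 21 → 39
E(26) + D(29) → 55
39 + 55 → 94
Huffman total = 21 + 39 + 55 + 94 = 209 bits.
Saving = 282 − 209 = 73 bits.

73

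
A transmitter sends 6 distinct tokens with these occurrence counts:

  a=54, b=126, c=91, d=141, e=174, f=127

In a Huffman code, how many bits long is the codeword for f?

3

Huffman merges, smallest pair first:
combine a(54), c(91) → 145
combine b(126), f(127) → 253
combine d(141), 145 → 286
combine e(174), 253 → 427
combine 286, 427 → 713
f sits 3 levels below the root, so its codeword is 3 bits.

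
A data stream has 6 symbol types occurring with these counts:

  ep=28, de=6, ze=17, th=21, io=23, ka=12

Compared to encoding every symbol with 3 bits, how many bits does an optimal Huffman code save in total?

Fixed-length: 3 bits × 107 symbols = 321 bits.
Huffman merges:
merge de(6) and ka(12): 18
merge ze(17) and 18: 35
merge th(21) and io(23): 44
merge ep(28) and 35: 63
merge 44 and 63: 107
Huffman total = 18 + 35 + 44 + 63 + 107 = 267 bits.
Saving = 321 − 267 = 54 bits.

54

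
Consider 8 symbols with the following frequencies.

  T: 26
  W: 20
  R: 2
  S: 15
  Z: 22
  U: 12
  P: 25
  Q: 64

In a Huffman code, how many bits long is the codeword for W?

3

Repeatedly merge the two smallest:
merge R(2) and U(12): 14
merge 14 and S(15): 29
merge W(20) and Z(22): 42
merge P(25) and T(26): 51
merge 29 and 42: 71
merge 51 and Q(64): 115
merge 71 and 115: 186
The subtree containing W is merged 3 times, so code length = 3.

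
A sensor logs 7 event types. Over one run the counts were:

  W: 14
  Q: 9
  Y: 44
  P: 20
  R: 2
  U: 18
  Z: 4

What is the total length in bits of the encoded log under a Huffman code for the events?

266

Merge the two smallest weights repeatedly:
merge R(2) and Z(4): 6
merge 6 and Q(9): 15
merge W(14) and 15: 29
merge U(18) and P(20): 38
merge 29 and 38: 67
merge Y(44) and 67: 111
Total encoded bits = sum of merged weights = 6 + 15 + 29 + 38 + 67 + 111 = 266.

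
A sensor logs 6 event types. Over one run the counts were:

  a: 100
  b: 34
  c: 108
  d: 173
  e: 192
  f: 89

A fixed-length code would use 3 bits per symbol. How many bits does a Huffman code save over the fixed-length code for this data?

Fixed-length: 3 bits × 696 symbols = 2088 bits.
Huffman merges:
merge b(34) and f(89): 123
merge a(100) and c(108): 208
merge 123 and d(173): 296
merge e(192) and 208: 400
merge 296 and 400: 696
Huffman total = 123 + 208 + 296 + 400 + 696 = 1723 bits.
Saving = 2088 − 1723 = 365 bits.

365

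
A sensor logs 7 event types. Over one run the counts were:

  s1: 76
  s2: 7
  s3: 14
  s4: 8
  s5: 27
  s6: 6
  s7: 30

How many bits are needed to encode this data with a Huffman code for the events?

Greedily combine the two least-frequent nodes:
combine s6(6), s2(7) → 13
combine s4(8), 13 → 21
combine s3(14), 21 → 35
combine s5(27), s7(30) → 57
combine 35, 57 → 92
combine s1(76), 92 → 168
The encoded length is the sum of every internal node's weight: 13 + 21 + 35 + 57 + 92 + 168 = 386 bits.

386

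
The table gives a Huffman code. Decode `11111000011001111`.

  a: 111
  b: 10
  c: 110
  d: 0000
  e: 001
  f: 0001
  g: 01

acfbga

Read left to right; each codeword is recognised as soon as it completes (prefix code):
  111→a | 110→c | 0001→f | 10→b | 01→g | 111→a
Decoded message: acfbga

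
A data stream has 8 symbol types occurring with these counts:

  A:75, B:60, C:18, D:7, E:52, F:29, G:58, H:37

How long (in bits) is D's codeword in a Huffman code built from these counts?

Repeatedly merge the two smallest:
D(7) + C(18) → 25
25 + F(29) → 54
H(37) + E(52) → 89
54 + G(58) → 112
B(60) + A(75) → 135
89 + 112 → 201
135 + 201 → 336
D's leaf is at depth 5, giving a 5-bit codeword.

5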